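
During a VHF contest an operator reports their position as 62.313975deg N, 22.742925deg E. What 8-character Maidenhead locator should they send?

Offset from 180°W / 90°S: lon 202.74293°, lat 152.31397°.
Field: 202.74293/20 → 10 → K, 152.31397/10 → 15 → P; chars KP.
Square: 2.74293/2 → 1, 2.31397/1 → 2; chars 12.
Subsquare: 0.74293/0.0833333 → 8 → i, 0.31397/0.0416667 → 7 → h; chars ih.
Extended square: 0.07626/0.00833333 → 9, 0.02231/0.00416667 → 5; chars 95.

KP12ih95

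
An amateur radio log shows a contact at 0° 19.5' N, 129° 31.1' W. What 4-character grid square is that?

Add 180° to longitude and 90° to latitude: 50.48, 90.33.
Field: lon ⌊50.48/20⌋ = 2 → C; lat ⌊90.33/10⌋ = 9 → J.
Square: lon ⌊10.48/2⌋ = 5; lat ⌊0.33/1⌋ = 0.

CJ50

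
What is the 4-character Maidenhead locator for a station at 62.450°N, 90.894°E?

NP52

Add 180° to longitude and 90° to latitude: 270.89, 152.45.
Field (20°×10°, letters A–R): lon ⌊270.89/20⌋ = 13 → N; lat ⌊152.45/10⌋ = 15 → P.
Square (2°×1°, digits 0–9): lon ⌊10.89/2⌋ = 5; lat ⌊2.45/1⌋ = 2.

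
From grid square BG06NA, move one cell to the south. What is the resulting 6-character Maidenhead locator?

BG05nx

Latitude subsquare a = 0; −1 → -1, wraps to 23 = x, carry into square.
Latitude square 6; −1 → 5.
The longitude characters are unchanged.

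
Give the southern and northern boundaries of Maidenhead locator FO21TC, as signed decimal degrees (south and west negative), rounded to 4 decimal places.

51.0833, 51.1250

Field F=5, O=14: +5·20° lon, +14·10° lat → SW at lon -80°, lat 50°.
Square 2, 1: +2·2° lon, +1·1° lat → SW at lon -76°, lat 51°.
Subsquare t=19, c=2: +19·0.0833333° lon, +2·0.0416667° lat → SW at lon -74.4167°, lat 51.0833°.
Cell spans 0.0833333° lon × 0.0416667° lat.
south 51.0833, north 51.1250.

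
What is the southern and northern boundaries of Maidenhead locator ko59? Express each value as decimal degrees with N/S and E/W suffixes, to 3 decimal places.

59.000° N, 60.000° N

Field K=10, O=14: +10·20° lon, +14·10° lat → SW at lon 20°, lat 50°.
Square 5, 9: +5·2° lon, +9·1° lat → SW at lon 30°, lat 59°.
Cell spans 2° lon × 1° lat.
south 59.000° N, north 60.000° N.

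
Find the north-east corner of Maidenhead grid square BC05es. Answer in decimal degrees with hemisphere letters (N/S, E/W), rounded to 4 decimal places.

64.2083° S, 159.5833° W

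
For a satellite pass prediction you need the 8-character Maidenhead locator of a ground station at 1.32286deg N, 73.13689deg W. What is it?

Shift to the Maidenhead origin (180°W, 90°S): lon 106.86311, lat 91.32286.
Field: 106.86311/20 → 5 → F, 91.32286/10 → 9 → J; chars FJ.
Square: 6.86311/2 → 3, 1.32286/1 → 1; chars 31.
Subsquare: 0.86311/0.0833333 → 10 → k, 0.32286/0.0416667 → 7 → h; chars kh.
Extended square: 0.02978/0.00833333 → 3, 0.03119/0.00416667 → 7; chars 37.

FJ31kh37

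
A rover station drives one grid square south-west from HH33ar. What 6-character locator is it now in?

Longitude subsquare a = 0; −1 → -1, wraps to 23 = x, carry into square.
Longitude square 3; −1 → 2.
Latitude subsquare r = 17; −1 → 16 = q.

HH23xq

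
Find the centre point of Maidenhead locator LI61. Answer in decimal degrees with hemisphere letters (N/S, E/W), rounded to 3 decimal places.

8.500° S, 53.000° E

Field L=11, I=8: +11·20° lon, +8·10° lat → SW at lon 40°, lat -10°.
Square 6, 1: +6·2° lon, +1·1° lat → SW at lon 52°, lat -9°.
Cell spans 2° lon × 1° lat. Centre is SW corner plus half of each.
latitude 8.500° S, longitude 53.000° E.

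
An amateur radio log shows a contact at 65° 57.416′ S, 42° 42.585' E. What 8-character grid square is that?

LC14ib50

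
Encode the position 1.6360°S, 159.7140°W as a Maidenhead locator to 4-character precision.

Add 180° to longitude and 90° to latitude: 20.29, 88.36.
Field: lon ⌊20.29/20⌋ = 1 → B; lat ⌊88.36/10⌋ = 8 → I.
Square: lon ⌊0.29/2⌋ = 0; lat ⌊8.36/1⌋ = 8.

BI08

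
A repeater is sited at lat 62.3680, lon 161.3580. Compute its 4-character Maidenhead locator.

Add 180° to longitude and 90° to latitude: 341.36, 152.37.
Field: 341.36/20 → 17 → R, 152.37/10 → 15 → P; chars RP.
Square: 1.36/2 → 0, 2.37/1 → 2; chars 02.

RP02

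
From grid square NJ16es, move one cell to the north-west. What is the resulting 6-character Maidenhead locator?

Longitude subsquare e = 4; −1 → 3 = d.
Latitude subsquare s = 18; +1 → 19 = t.

NJ16dt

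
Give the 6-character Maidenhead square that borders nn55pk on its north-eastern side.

NN55ql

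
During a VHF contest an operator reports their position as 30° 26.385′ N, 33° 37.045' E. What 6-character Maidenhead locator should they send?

KM60tk

Offset from 180°W / 90°S: lon 213.6174°, lat 120.4398°.
Field: 213.6174/20 → 10 → K, 120.4398/10 → 12 → M; chars KM.
Square: 13.6174/2 → 6, 0.4398/1 → 0; chars 60.
Subsquare: 1.6174/0.0833333 → 19 → t, 0.4398/0.0416667 → 10 → k; chars tk.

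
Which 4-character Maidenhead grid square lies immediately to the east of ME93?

Longitude square 9; +1 → 10, wraps to 0, carry into field.
Longitude field M = 12; +1 → 13 = N.
The latitude characters are unchanged.

NE03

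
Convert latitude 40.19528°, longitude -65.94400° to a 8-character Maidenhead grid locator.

Add 180° to longitude and 90° to latitude: 114.05600, 130.19528.
Field: lon ⌊114.05600/20⌋ = 5 → F; lat ⌊130.19528/10⌋ = 13 → N.
Square: lon ⌊14.05600/2⌋ = 7; lat ⌊0.19528/1⌋ = 0.
Subsquare: lon ⌊0.05600/0.0833333⌋ = 0 → a; lat ⌊0.19528/0.0416667⌋ = 4 → e.
Extended square: lon ⌊0.05600/0.00833333⌋ = 6; lat ⌊0.02861/0.00416667⌋ = 6.

FN70ae66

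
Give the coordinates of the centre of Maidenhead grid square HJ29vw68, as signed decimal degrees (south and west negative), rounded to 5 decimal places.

9.95208, -34.19583

Field H=7, J=9: +7·20° lon, +9·10° lat → SW at lon -40°, lat 0°.
Square 2, 9: +2·2° lon, +9·1° lat → SW at lon -36°, lat 9°.
Subsquare v=21, w=22: +21·0.0833333° lon, +22·0.0416667° lat → SW at lon -34.25°, lat 9.91667°.
Extended square 6, 8: +6·0.00833333° lon, +8·0.00416667° lat → SW at lon -34.2°, lat 9.95°.
Cell spans 0.00833333° lon × 0.00416667° lat. Centre is SW corner plus half of each.
latitude 9.95208, longitude -34.19583.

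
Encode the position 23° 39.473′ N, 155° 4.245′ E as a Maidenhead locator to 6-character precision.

Add 180° to longitude and 90° to latitude: 335.0707, 113.6579.
Field: lon ⌊335.0707/20⌋ = 16 → Q; lat ⌊113.6579/10⌋ = 11 → L.
Square: lon ⌊15.0707/2⌋ = 7; lat ⌊3.6579/1⌋ = 3.
Subsquare: lon ⌊1.0707/0.0833333⌋ = 12 → m; lat ⌊0.6579/0.0416667⌋ = 15 → p.

QL73mp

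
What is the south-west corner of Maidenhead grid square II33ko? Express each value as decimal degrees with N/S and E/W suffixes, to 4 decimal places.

Field I=8, I=8: +8·20° lon, +8·10° lat → SW at lon -20°, lat -10°.
Square 3, 3: +3·2° lon, +3·1° lat → SW at lon -14°, lat -7°.
Subsquare k=10, o=14: +10·0.0833333° lon, +14·0.0416667° lat → SW at lon -13.1667°, lat -6.41667°.
latitude 6.4167° S, longitude 13.1667° W.

6.4167° S, 13.1667° W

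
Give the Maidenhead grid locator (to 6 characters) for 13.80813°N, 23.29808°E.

KK13pt

Shift to the Maidenhead origin (180°W, 90°S): lon 203.2981, lat 103.8081.
Field: 203.2981/20 → 10 → K, 103.8081/10 → 10 → K; chars KK.
Square: 3.2981/2 → 1, 3.8081/1 → 3; chars 13.
Subsquare: 1.2981/0.0833333 → 15 → p, 0.8081/0.0416667 → 19 → t; chars pt.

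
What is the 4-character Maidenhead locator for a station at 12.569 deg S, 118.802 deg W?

DH07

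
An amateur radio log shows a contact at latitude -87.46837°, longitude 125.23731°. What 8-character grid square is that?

Offset from 180°W / 90°S: lon 305.23731°, lat 2.53163°.
Field: 305.23731/20 → 15 → P, 2.53163/10 → 0 → A; chars PA.
Square: 5.23731/2 → 2, 2.53163/1 → 2; chars 22.
Subsquare: 1.23731/0.0833333 → 14 → o, 0.53163/0.0416667 → 12 → m; chars om.
Extended square: 0.07064/0.00833333 → 8, 0.03163/0.00416667 → 7; chars 87.

PA22om87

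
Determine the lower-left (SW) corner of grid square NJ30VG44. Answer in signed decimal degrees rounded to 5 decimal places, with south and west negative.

Field N=13, J=9: +13·20° lon, +9·10° lat → SW at lon 80°, lat 0°.
Square 3, 0: +3·2° lon, +0·1° lat → SW at lon 86°, lat 0°.
Subsquare v=21, g=6: +21·0.0833333° lon, +6·0.0416667° lat → SW at lon 87.75°, lat 0.25°.
Extended square 4, 4: +4·0.00833333° lon, +4·0.00416667° lat → SW at lon 87.7833°, lat 0.266667°.
latitude 0.26667, longitude 87.78333.

0.26667, 87.78333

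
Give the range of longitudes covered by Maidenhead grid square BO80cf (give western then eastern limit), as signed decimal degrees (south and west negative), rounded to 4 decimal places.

-143.8333, -143.7500

Field B=1, O=14: +1·20° lon, +14·10° lat → SW at lon -160°, lat 50°.
Square 8, 0: +8·2° lon, +0·1° lat → SW at lon -144°, lat 50°.
Subsquare c=2, f=5: +2·0.0833333° lon, +5·0.0416667° lat → SW at lon -143.833°, lat 50.2083°.
Cell spans 0.0833333° lon × 0.0416667° lat.
west -143.8333, east -143.7500.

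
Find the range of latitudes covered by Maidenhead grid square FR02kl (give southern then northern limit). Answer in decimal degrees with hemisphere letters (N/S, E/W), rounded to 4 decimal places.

82.4583° N, 82.5000° N

Field F=5, R=17: +5·20° lon, +17·10° lat → SW at lon -80°, lat 80°.
Square 0, 2: +0·2° lon, +2·1° lat → SW at lon -80°, lat 82°.
Subsquare k=10, l=11: +10·0.0833333° lon, +11·0.0416667° lat → SW at lon -79.1667°, lat 82.4583°.
Cell spans 0.0833333° lon × 0.0416667° lat.
south 82.4583° N, north 82.5000° N.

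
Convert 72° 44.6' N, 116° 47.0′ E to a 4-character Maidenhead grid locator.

Shift to the Maidenhead origin (180°W, 90°S): lon 296.78, lat 162.74.
Field: lon ⌊296.78/20⌋ = 14 → O; lat ⌊162.74/10⌋ = 16 → Q.
Square: lon ⌊16.78/2⌋ = 8; lat ⌊2.74/1⌋ = 2.

OQ82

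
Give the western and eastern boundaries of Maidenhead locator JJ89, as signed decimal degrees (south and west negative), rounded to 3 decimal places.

16.000, 18.000

Field J=9, J=9: +9·20° lon, +9·10° lat → SW at lon 0°, lat 0°.
Square 8, 9: +8·2° lon, +9·1° lat → SW at lon 16°, lat 9°.
Cell spans 2° lon × 1° lat.
west 16.000, east 18.000.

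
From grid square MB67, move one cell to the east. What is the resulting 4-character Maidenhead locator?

Longitude square 6; +1 → 7.
The latitude characters are unchanged.

MB77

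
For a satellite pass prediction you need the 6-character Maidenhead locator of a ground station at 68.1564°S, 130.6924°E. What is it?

PC51iu

Shift to the Maidenhead origin (180°W, 90°S): lon 310.6924, lat 21.8436.
Field (20°×10°, letters A–R): 310.6924/20 → 15 → P, 21.8436/10 → 2 → C; chars PC.
Square (2°×1°, digits 0–9): 10.6924/2 → 5, 1.8436/1 → 1; chars 51.
Subsquare (5′×2.5′, letters a–x): 0.6924/0.0833333 → 8 → i, 0.8436/0.0416667 → 20 → u; chars iu.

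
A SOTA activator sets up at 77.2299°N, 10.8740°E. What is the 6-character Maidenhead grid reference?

JQ57kf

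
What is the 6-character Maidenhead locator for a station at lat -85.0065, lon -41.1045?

GA94kx

Add 180° to longitude and 90° to latitude: 138.8955, 4.9935.
Field: lon ⌊138.8955/20⌋ = 6 → G; lat ⌊4.9935/10⌋ = 0 → A.
Square: lon ⌊18.8955/2⌋ = 9; lat ⌊4.9935/1⌋ = 4.
Subsquare: lon ⌊0.8955/0.0833333⌋ = 10 → k; lat ⌊0.9935/0.0416667⌋ = 23 → x.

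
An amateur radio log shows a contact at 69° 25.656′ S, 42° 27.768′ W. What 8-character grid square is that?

Add 180° to longitude and 90° to latitude: 137.53720, 20.57240.
Field: lon ⌊137.53720/20⌋ = 6 → G; lat ⌊20.57240/10⌋ = 2 → C.
Square: lon ⌊17.53720/2⌋ = 8; lat ⌊0.57240/1⌋ = 0.
Subsquare: lon ⌊1.53720/0.0833333⌋ = 18 → s; lat ⌊0.57240/0.0416667⌋ = 13 → n.
Extended square: lon ⌊0.03720/0.00833333⌋ = 4; lat ⌊0.03073/0.00416667⌋ = 7.

GC80sn47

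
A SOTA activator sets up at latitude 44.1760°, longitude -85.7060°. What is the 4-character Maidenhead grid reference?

EN74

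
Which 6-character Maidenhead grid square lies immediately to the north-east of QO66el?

Longitude subsquare e = 4; +1 → 5 = f.
Latitude subsquare l = 11; +1 → 12 = m.

QO66fm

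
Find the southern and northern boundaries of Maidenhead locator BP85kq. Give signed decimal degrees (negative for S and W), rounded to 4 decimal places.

Field B=1, P=15: +1·20° lon, +15·10° lat → SW at lon -160°, lat 60°.
Square 8, 5: +8·2° lon, +5·1° lat → SW at lon -144°, lat 65°.
Subsquare k=10, q=16: +10·0.0833333° lon, +16·0.0416667° lat → SW at lon -143.167°, lat 65.6667°.
Cell spans 0.0833333° lon × 0.0416667° lat.
south 65.6667, north 65.7083.

65.6667, 65.7083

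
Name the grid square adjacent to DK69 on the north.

Latitude square 9; +1 → 10, wraps to 0, carry into field.
Latitude field K = 10; +1 → 11 = L.
The longitude characters are unchanged.

DL60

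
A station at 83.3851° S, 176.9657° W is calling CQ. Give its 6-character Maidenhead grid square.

AA16mo

Shift to the Maidenhead origin (180°W, 90°S): lon 3.0343, lat 6.6149.
Field: 3.0343/20 → 0 → A, 6.6149/10 → 0 → A; chars AA.
Square: 3.0343/2 → 1, 6.6149/1 → 6; chars 16.
Subsquare: 1.0343/0.0833333 → 12 → m, 0.6149/0.0416667 → 14 → o; chars mo.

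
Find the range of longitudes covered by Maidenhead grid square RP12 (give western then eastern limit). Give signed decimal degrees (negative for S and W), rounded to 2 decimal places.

162.00, 164.00

Field R=17, P=15: +17·20° lon, +15·10° lat → SW at lon 160°, lat 60°.
Square 1, 2: +1·2° lon, +2·1° lat → SW at lon 162°, lat 62°.
Cell spans 2° lon × 1° lat.
west 162.00, east 164.00.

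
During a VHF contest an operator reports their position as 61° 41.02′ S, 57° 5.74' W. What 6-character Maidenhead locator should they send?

GC18kh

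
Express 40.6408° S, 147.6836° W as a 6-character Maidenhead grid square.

BE69di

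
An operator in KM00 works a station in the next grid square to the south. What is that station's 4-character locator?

Latitude square 0; −1 → -1, wraps to 9, carry into field.
Latitude field M = 12; −1 → 11 = L.
The longitude characters are unchanged.

KL09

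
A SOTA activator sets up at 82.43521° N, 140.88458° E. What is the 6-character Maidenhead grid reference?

Offset from 180°W / 90°S: lon 320.8846°, lat 172.4352°.
Field (20°×10°, letters A–R): lon ⌊320.8846/20⌋ = 16 → Q; lat ⌊172.4352/10⌋ = 17 → R.
Square (2°×1°, digits 0–9): lon ⌊0.8846/2⌋ = 0; lat ⌊2.4352/1⌋ = 2.
Subsquare (5′×2.5′, letters a–x): lon ⌊0.8846/0.0833333⌋ = 10 → k; lat ⌊0.4352/0.0416667⌋ = 10 → k.

QR02kk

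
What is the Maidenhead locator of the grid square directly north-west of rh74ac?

RH64xd

Longitude subsquare a = 0; −1 → -1, wraps to 23 = x, carry into square.
Longitude square 7; −1 → 6.
Latitude subsquare c = 2; +1 → 3 = d.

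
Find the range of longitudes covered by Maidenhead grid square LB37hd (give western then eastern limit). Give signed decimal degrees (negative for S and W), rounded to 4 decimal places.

46.5833, 46.6667

Field L=11, B=1: +11·20° lon, +1·10° lat → SW at lon 40°, lat -80°.
Square 3, 7: +3·2° lon, +7·1° lat → SW at lon 46°, lat -73°.
Subsquare h=7, d=3: +7·0.0833333° lon, +3·0.0416667° lat → SW at lon 46.5833°, lat -72.875°.
Cell spans 0.0833333° lon × 0.0416667° lat.
west 46.5833, east 46.6667.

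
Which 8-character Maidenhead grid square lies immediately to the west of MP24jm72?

MP24jm62

Longitude extended square 7; −1 → 6.
The latitude characters are unchanged.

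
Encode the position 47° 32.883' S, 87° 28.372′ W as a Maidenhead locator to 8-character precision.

Add 180° to longitude and 90° to latitude: 92.52713, 42.45195.
Field: lon ⌊92.52713/20⌋ = 4 → E; lat ⌊42.45195/10⌋ = 4 → E.
Square: lon ⌊12.52713/2⌋ = 6; lat ⌊2.45195/1⌋ = 2.
Subsquare: lon ⌊0.52713/0.0833333⌋ = 6 → g; lat ⌊0.45195/0.0416667⌋ = 10 → k.
Extended square: lon ⌊0.02713/0.00833333⌋ = 3; lat ⌊0.03528/0.00416667⌋ = 8.

EE62gk38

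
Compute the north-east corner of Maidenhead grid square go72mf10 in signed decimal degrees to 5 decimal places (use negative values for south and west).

Field G=6, O=14: +6·20° lon, +14·10° lat → SW at lon -60°, lat 50°.
Square 7, 2: +7·2° lon, +2·1° lat → SW at lon -46°, lat 52°.
Subsquare m=12, f=5: +12·0.0833333° lon, +5·0.0416667° lat → SW at lon -45°, lat 52.2083°.
Extended square 1, 0: +1·0.00833333° lon, +0·0.00416667° lat → SW at lon -44.9917°, lat 52.2083°.
Cell spans 0.00833333° lon × 0.00416667° lat. NE corner is SW corner plus one full cell.
latitude 52.21250, longitude -44.98333.

52.21250, -44.98333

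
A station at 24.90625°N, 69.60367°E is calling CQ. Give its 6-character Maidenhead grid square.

ML44tv

Offset from 180°W / 90°S: lon 249.6037°, lat 114.9062°.
Field: lon ⌊249.6037/20⌋ = 12 → M; lat ⌊114.9062/10⌋ = 11 → L.
Square: lon ⌊9.6037/2⌋ = 4; lat ⌊4.9062/1⌋ = 4.
Subsquare: lon ⌊1.6037/0.0833333⌋ = 19 → t; lat ⌊0.9062/0.0416667⌋ = 21 → v.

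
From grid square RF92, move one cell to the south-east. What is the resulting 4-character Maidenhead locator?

AF01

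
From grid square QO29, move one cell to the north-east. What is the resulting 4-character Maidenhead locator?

QP30

Longitude square 2; +1 → 3.
Latitude square 9; +1 → 10, wraps to 0, carry into field.
Latitude field O = 14; +1 → 15 = P.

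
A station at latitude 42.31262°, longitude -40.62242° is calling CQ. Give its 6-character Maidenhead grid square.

GN92qh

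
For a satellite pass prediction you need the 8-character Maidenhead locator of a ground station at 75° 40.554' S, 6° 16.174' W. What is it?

IB64uh77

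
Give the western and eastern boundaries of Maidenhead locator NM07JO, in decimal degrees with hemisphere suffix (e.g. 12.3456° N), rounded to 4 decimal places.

80.7500° E, 80.8333° E

Field N=13, M=12: +13·20° lon, +12·10° lat → SW at lon 80°, lat 30°.
Square 0, 7: +0·2° lon, +7·1° lat → SW at lon 80°, lat 37°.
Subsquare j=9, o=14: +9·0.0833333° lon, +14·0.0416667° lat → SW at lon 80.75°, lat 37.5833°.
Cell spans 0.0833333° lon × 0.0416667° lat.
west 80.7500° E, east 80.8333° E.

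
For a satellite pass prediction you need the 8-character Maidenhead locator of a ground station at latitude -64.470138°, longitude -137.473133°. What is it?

Shift to the Maidenhead origin (180°W, 90°S): lon 42.52687, lat 25.52986.
Field: 42.52687/20 → 2 → C, 25.52986/10 → 2 → C; chars CC.
Square: 2.52687/2 → 1, 5.52986/1 → 5; chars 15.
Subsquare: 0.52687/0.0833333 → 6 → g, 0.52986/0.0416667 → 12 → m; chars gm.
Extended square: 0.02687/0.00833333 → 3, 0.02986/0.00416667 → 7; chars 37.

CC15gm37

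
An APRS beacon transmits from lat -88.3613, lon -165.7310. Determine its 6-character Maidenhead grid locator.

Offset from 180°W / 90°S: lon 14.2690°, lat 1.6387°.
Field (20°×10°, letters A–R): 14.2690/20 → 0 → A, 1.6387/10 → 0 → A; chars AA.
Square (2°×1°, digits 0–9): 14.2690/2 → 7, 1.6387/1 → 1; chars 71.
Subsquare (5′×2.5′, letters a–x): 0.2690/0.0833333 → 3 → d, 0.6387/0.0416667 → 15 → p; chars dp.

AA71dp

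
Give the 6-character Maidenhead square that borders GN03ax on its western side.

Longitude subsquare a = 0; −1 → -1, wraps to 23 = x, carry into square.
Longitude square 0; −1 → -1, wraps to 9, carry into field.
Longitude field G = 6; −1 → 5 = F.
The latitude characters are unchanged.

FN93xx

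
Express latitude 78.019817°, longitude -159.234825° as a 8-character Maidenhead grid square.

BQ08ja14

Shift to the Maidenhead origin (180°W, 90°S): lon 20.76517, lat 168.01982.
Field: lon ⌊20.76517/20⌋ = 1 → B; lat ⌊168.01982/10⌋ = 16 → Q.
Square: lon ⌊0.76517/2⌋ = 0; lat ⌊8.01982/1⌋ = 8.
Subsquare: lon ⌊0.76517/0.0833333⌋ = 9 → j; lat ⌊0.01982/0.0416667⌋ = 0 → a.
Extended square: lon ⌊0.01517/0.00833333⌋ = 1; lat ⌊0.01982/0.00416667⌋ = 4.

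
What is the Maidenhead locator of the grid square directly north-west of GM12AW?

GM02xx

Longitude subsquare a = 0; −1 → -1, wraps to 23 = x, carry into square.
Longitude square 1; −1 → 0.
Latitude subsquare w = 22; +1 → 23 = x.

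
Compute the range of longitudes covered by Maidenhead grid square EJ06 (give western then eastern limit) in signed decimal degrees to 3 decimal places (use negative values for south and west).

Field E=4, J=9: +4·20° lon, +9·10° lat → SW at lon -100°, lat 0°.
Square 0, 6: +0·2° lon, +6·1° lat → SW at lon -100°, lat 6°.
Cell spans 2° lon × 1° lat.
west -100.000, east -98.000.

-100.000, -98.000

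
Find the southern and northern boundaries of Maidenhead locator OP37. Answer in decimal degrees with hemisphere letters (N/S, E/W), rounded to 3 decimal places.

67.000° N, 68.000° N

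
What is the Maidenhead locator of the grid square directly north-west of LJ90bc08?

Longitude extended square 0; −1 → -1, wraps to 9, carry into subsquare.
Longitude subsquare b = 1; −1 → 0 = a.
Latitude extended square 8; +1 → 9.

LJ90ac99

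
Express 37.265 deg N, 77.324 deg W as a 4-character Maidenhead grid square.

Shift to the Maidenhead origin (180°W, 90°S): lon 102.68, lat 127.27.
Field: lon ⌊102.68/20⌋ = 5 → F; lat ⌊127.27/10⌋ = 12 → M.
Square: lon ⌊2.68/2⌋ = 1; lat ⌊7.27/1⌋ = 7.

FM17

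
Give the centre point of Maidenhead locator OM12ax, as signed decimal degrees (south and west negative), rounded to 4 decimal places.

32.9792, 102.0417

Field O=14, M=12: +14·20° lon, +12·10° lat → SW at lon 100°, lat 30°.
Square 1, 2: +1·2° lon, +2·1° lat → SW at lon 102°, lat 32°.
Subsquare a=0, x=23: +0·0.0833333° lon, +23·0.0416667° lat → SW at lon 102°, lat 32.9583°.
Cell spans 0.0833333° lon × 0.0416667° lat. Centre is SW corner plus half of each.
latitude 32.9792, longitude 102.0417.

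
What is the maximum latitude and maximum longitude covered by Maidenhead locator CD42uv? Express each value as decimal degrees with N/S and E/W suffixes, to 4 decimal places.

57.0833° S, 130.2500° W

Field C=2, D=3: +2·20° lon, +3·10° lat → SW at lon -140°, lat -60°.
Square 4, 2: +4·2° lon, +2·1° lat → SW at lon -132°, lat -58°.
Subsquare u=20, v=21: +20·0.0833333° lon, +21·0.0416667° lat → SW at lon -130.333°, lat -57.125°.
Cell spans 0.0833333° lon × 0.0416667° lat. NE corner is SW corner plus one full cell.
latitude 57.0833° S, longitude 130.2500° W.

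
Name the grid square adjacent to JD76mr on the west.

Longitude subsquare m = 12; −1 → 11 = l.
The latitude characters are unchanged.

JD76lr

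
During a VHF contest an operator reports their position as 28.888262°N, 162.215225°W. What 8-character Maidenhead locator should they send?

AL88vv43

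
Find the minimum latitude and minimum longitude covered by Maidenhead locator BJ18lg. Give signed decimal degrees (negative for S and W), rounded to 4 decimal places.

Field B=1, J=9: +1·20° lon, +9·10° lat → SW at lon -160°, lat 0°.
Square 1, 8: +1·2° lon, +8·1° lat → SW at lon -158°, lat 8°.
Subsquare l=11, g=6: +11·0.0833333° lon, +6·0.0416667° lat → SW at lon -157.083°, lat 8.25°.
latitude 8.2500, longitude -157.0833.

8.2500, -157.0833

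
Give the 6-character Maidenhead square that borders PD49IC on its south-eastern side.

PD49jb

Longitude subsquare i = 8; +1 → 9 = j.
Latitude subsquare c = 2; −1 → 1 = b.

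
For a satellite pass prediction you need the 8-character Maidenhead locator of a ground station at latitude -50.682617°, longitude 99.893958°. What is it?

Shift to the Maidenhead origin (180°W, 90°S): lon 279.89396, lat 39.31738.
Field: lon ⌊279.89396/20⌋ = 13 → N; lat ⌊39.31738/10⌋ = 3 → D.
Square: lon ⌊19.89396/2⌋ = 9; lat ⌊9.31738/1⌋ = 9.
Subsquare: lon ⌊1.89396/0.0833333⌋ = 22 → w; lat ⌊0.31738/0.0416667⌋ = 7 → h.
Extended square: lon ⌊0.06062/0.00833333⌋ = 7; lat ⌊0.02572/0.00416667⌋ = 6.

ND99wh76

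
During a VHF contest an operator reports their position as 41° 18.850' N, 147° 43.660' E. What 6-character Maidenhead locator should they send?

QN31uh

Shift to the Maidenhead origin (180°W, 90°S): lon 327.7277, lat 131.3142.
Field (20°×10°, letters A–R): 327.7277/20 → 16 → Q, 131.3142/10 → 13 → N; chars QN.
Square (2°×1°, digits 0–9): 7.7277/2 → 3, 1.3142/1 → 1; chars 31.
Subsquare (5′×2.5′, letters a–x): 1.7277/0.0833333 → 20 → u, 0.3142/0.0416667 → 7 → h; chars uh.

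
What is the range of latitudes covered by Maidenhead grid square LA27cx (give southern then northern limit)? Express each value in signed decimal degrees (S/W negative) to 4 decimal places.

-82.0417, -82.0000

Field L=11, A=0: +11·20° lon, +0·10° lat → SW at lon 40°, lat -90°.
Square 2, 7: +2·2° lon, +7·1° lat → SW at lon 44°, lat -83°.
Subsquare c=2, x=23: +2·0.0833333° lon, +23·0.0416667° lat → SW at lon 44.1667°, lat -82.0417°.
Cell spans 0.0833333° lon × 0.0416667° lat.
south -82.0417, north -82.0000.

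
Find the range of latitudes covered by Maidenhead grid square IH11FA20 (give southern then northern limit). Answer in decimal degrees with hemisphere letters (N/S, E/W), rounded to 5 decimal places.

Field I=8, H=7: +8·20° lon, +7·10° lat → SW at lon -20°, lat -20°.
Square 1, 1: +1·2° lon, +1·1° lat → SW at lon -18°, lat -19°.
Subsquare f=5, a=0: +5·0.0833333° lon, +0·0.0416667° lat → SW at lon -17.5833°, lat -19°.
Extended square 2, 0: +2·0.00833333° lon, +0·0.00416667° lat → SW at lon -17.5667°, lat -19°.
Cell spans 0.00833333° lon × 0.00416667° lat.
south 19.00000° S, north 18.99583° S.

19.00000° S, 18.99583° S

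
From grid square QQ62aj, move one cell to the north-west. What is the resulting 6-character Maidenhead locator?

Longitude subsquare a = 0; −1 → -1, wraps to 23 = x, carry into square.
Longitude square 6; −1 → 5.
Latitude subsquare j = 9; +1 → 10 = k.

QQ52xk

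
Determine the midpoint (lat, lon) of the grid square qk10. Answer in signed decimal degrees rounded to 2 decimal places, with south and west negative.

10.50, 143.00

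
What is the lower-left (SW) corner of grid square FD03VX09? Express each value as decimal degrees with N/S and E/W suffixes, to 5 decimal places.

56.00417° S, 78.25000° W

Field F=5, D=3: +5·20° lon, +3·10° lat → SW at lon -80°, lat -60°.
Square 0, 3: +0·2° lon, +3·1° lat → SW at lon -80°, lat -57°.
Subsquare v=21, x=23: +21·0.0833333° lon, +23·0.0416667° lat → SW at lon -78.25°, lat -56.0417°.
Extended square 0, 9: +0·0.00833333° lon, +9·0.00416667° lat → SW at lon -78.25°, lat -56.0042°.
latitude 56.00417° S, longitude 78.25000° W.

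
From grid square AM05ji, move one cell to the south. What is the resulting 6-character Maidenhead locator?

AM05jh

Latitude subsquare i = 8; −1 → 7 = h.
The longitude characters are unchanged.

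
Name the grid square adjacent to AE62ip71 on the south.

AE62ip70

Latitude extended square 1; −1 → 0.
The longitude characters are unchanged.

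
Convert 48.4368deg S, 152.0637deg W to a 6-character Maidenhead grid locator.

Add 180° to longitude and 90° to latitude: 27.9363, 41.5632.
Field: lon ⌊27.9363/20⌋ = 1 → B; lat ⌊41.5632/10⌋ = 4 → E.
Square: lon ⌊7.9363/2⌋ = 3; lat ⌊1.5632/1⌋ = 1.
Subsquare: lon ⌊1.9363/0.0833333⌋ = 23 → x; lat ⌊0.5632/0.0416667⌋ = 13 → n.

BE31xn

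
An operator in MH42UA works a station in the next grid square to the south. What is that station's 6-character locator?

MH41ux

Latitude subsquare a = 0; −1 → -1, wraps to 23 = x, carry into square.
Latitude square 2; −1 → 1.
The longitude characters are unchanged.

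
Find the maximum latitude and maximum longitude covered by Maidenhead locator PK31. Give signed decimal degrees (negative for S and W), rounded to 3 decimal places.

Field P=15, K=10: +15·20° lon, +10·10° lat → SW at lon 120°, lat 10°.
Square 3, 1: +3·2° lon, +1·1° lat → SW at lon 126°, lat 11°.
Cell spans 2° lon × 1° lat. NE corner is SW corner plus one full cell.
latitude 12.000, longitude 128.000.

12.000, 128.000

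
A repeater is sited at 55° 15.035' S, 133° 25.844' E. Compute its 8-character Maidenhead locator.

PD64rr19

Add 180° to longitude and 90° to latitude: 313.43073, 34.74942.
Field: 313.43073/20 → 15 → P, 34.74942/10 → 3 → D; chars PD.
Square: 13.43073/2 → 6, 4.74942/1 → 4; chars 64.
Subsquare: 1.43073/0.0833333 → 17 → r, 0.74942/0.0416667 → 17 → r; chars rr.
Extended square: 0.01407/0.00833333 → 1, 0.04108/0.00416667 → 9; chars 19.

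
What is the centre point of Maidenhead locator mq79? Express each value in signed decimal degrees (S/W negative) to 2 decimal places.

79.50, 75.00

Field M=12, Q=16: +12·20° lon, +16·10° lat → SW at lon 60°, lat 70°.
Square 7, 9: +7·2° lon, +9·1° lat → SW at lon 74°, lat 79°.
Cell spans 2° lon × 1° lat. Centre is SW corner plus half of each.
latitude 79.50, longitude 75.00.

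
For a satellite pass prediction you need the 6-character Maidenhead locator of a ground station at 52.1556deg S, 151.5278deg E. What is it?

QD57su

Add 180° to longitude and 90° to latitude: 331.5278, 37.8444.
Field: 331.5278/20 → 16 → Q, 37.8444/10 → 3 → D; chars QD.
Square: 11.5278/2 → 5, 7.8444/1 → 7; chars 57.
Subsquare: 1.5278/0.0833333 → 18 → s, 0.8444/0.0416667 → 20 → u; chars su.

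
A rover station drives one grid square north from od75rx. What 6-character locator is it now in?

OD76ra

Latitude subsquare x = 23; +1 → 24, wraps to 0 = a, carry into square.
Latitude square 5; +1 → 6.
The longitude characters are unchanged.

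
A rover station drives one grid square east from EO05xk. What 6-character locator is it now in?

EO15ak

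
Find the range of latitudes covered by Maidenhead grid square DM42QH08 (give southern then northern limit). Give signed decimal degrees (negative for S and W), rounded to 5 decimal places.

32.32500, 32.32917

Field D=3, M=12: +3·20° lon, +12·10° lat → SW at lon -120°, lat 30°.
Square 4, 2: +4·2° lon, +2·1° lat → SW at lon -112°, lat 32°.
Subsquare q=16, h=7: +16·0.0833333° lon, +7·0.0416667° lat → SW at lon -110.667°, lat 32.2917°.
Extended square 0, 8: +0·0.00833333° lon, +8·0.00416667° lat → SW at lon -110.667°, lat 32.325°.
Cell spans 0.00833333° lon × 0.00416667° lat.
south 32.32500, north 32.32917.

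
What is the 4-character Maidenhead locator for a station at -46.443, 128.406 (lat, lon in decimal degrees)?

PE43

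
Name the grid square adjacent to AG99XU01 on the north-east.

AG99xu12

Longitude extended square 0; +1 → 1.
Latitude extended square 1; +1 → 2.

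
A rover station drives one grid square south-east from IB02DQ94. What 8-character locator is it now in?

IB02eq03

Longitude extended square 9; +1 → 10, wraps to 0, carry into subsquare.
Longitude subsquare d = 3; +1 → 4 = e.
Latitude extended square 4; −1 → 3.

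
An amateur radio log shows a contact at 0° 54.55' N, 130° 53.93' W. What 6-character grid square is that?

Add 180° to longitude and 90° to latitude: 49.1012, 90.9092.
Field: lon ⌊49.1012/20⌋ = 2 → C; lat ⌊90.9092/10⌋ = 9 → J.
Square: lon ⌊9.1012/2⌋ = 4; lat ⌊0.9092/1⌋ = 0.
Subsquare: lon ⌊1.1012/0.0833333⌋ = 13 → n; lat ⌊0.9092/0.0416667⌋ = 21 → v.

CJ40nv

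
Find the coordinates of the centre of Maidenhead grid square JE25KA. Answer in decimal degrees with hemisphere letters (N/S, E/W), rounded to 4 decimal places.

44.9792° S, 4.8750° E

Field J=9, E=4: +9·20° lon, +4·10° lat → SW at lon 0°, lat -50°.
Square 2, 5: +2·2° lon, +5·1° lat → SW at lon 4°, lat -45°.
Subsquare k=10, a=0: +10·0.0833333° lon, +0·0.0416667° lat → SW at lon 4.83333°, lat -45°.
Cell spans 0.0833333° lon × 0.0416667° lat. Centre is SW corner plus half of each.
latitude 44.9792° S, longitude 4.8750° E.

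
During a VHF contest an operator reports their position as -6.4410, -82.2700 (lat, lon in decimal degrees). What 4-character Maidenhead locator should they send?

Add 180° to longitude and 90° to latitude: 97.73, 83.56.
Field: 97.73/20 → 4 → E, 83.56/10 → 8 → I; chars EI.
Square: 17.73/2 → 8, 3.56/1 → 3; chars 83.

EI83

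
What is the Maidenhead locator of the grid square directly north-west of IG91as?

IG81xt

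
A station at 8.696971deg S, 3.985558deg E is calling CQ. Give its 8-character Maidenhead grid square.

JI11xh82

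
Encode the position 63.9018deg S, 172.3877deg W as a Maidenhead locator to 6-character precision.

AC36tc

Offset from 180°W / 90°S: lon 7.6123°, lat 26.0982°.
Field (20°×10°, letters A–R): 7.6123/20 → 0 → A, 26.0982/10 → 2 → C; chars AC.
Square (2°×1°, digits 0–9): 7.6123/2 → 3, 6.0982/1 → 6; chars 36.
Subsquare (5′×2.5′, letters a–x): 1.6123/0.0833333 → 19 → t, 0.0982/0.0416667 → 2 → c; chars tc.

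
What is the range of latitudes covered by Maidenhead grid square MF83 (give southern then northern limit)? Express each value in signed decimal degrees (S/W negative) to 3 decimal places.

-37.000, -36.000

Field M=12, F=5: +12·20° lon, +5·10° lat → SW at lon 60°, lat -40°.
Square 8, 3: +8·2° lon, +3·1° lat → SW at lon 76°, lat -37°.
Cell spans 2° lon × 1° lat.
south -37.000, north -36.000.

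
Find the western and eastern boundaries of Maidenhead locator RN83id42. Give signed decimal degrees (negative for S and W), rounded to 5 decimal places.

176.70000, 176.70833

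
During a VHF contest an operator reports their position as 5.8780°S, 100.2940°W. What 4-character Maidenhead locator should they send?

DI94

Shift to the Maidenhead origin (180°W, 90°S): lon 79.71, lat 84.12.
Field: 79.71/20 → 3 → D, 84.12/10 → 8 → I; chars DI.
Square: 19.71/2 → 9, 4.12/1 → 4; chars 94.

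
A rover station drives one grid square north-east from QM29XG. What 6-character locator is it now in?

QM39ah

Longitude subsquare x = 23; +1 → 24, wraps to 0 = a, carry into square.
Longitude square 2; +1 → 3.
Latitude subsquare g = 6; +1 → 7 = h.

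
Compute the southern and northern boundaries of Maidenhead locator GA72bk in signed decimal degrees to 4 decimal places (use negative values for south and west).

-87.5833, -87.5417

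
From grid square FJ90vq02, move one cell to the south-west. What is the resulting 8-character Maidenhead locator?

Longitude extended square 0; −1 → -1, wraps to 9, carry into subsquare.
Longitude subsquare v = 21; −1 → 20 = u.
Latitude extended square 2; −1 → 1.

FJ90uq91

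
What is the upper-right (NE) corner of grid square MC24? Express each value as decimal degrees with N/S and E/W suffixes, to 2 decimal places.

Field M=12, C=2: +12·20° lon, +2·10° lat → SW at lon 60°, lat -70°.
Square 2, 4: +2·2° lon, +4·1° lat → SW at lon 64°, lat -66°.
Cell spans 2° lon × 1° lat. NE corner is SW corner plus one full cell.
latitude 65.00° S, longitude 66.00° E.

65.00° S, 66.00° E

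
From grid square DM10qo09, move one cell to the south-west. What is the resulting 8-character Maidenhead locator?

DM10po98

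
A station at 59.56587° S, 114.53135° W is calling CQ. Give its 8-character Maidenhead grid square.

Offset from 180°W / 90°S: lon 65.46865°, lat 30.43413°.
Field: lon ⌊65.46865/20⌋ = 3 → D; lat ⌊30.43413/10⌋ = 3 → D.
Square: lon ⌊5.46865/2⌋ = 2; lat ⌊0.43413/1⌋ = 0.
Subsquare: lon ⌊1.46865/0.0833333⌋ = 17 → r; lat ⌊0.43413/0.0416667⌋ = 10 → k.
Extended square: lon ⌊0.05198/0.00833333⌋ = 6; lat ⌊0.01746/0.00416667⌋ = 4.

DD20rk64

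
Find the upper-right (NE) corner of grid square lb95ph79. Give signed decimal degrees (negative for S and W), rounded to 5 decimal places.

-74.66667, 59.31667

Field L=11, B=1: +11·20° lon, +1·10° lat → SW at lon 40°, lat -80°.
Square 9, 5: +9·2° lon, +5·1° lat → SW at lon 58°, lat -75°.
Subsquare p=15, h=7: +15·0.0833333° lon, +7·0.0416667° lat → SW at lon 59.25°, lat -74.7083°.
Extended square 7, 9: +7·0.00833333° lon, +9·0.00416667° lat → SW at lon 59.3083°, lat -74.6708°.
Cell spans 0.00833333° lon × 0.00416667° lat. NE corner is SW corner plus one full cell.
latitude -74.66667, longitude 59.31667.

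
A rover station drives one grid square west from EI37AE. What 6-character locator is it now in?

EI27xe

Longitude subsquare a = 0; −1 → -1, wraps to 23 = x, carry into square.
Longitude square 3; −1 → 2.
The latitude characters are unchanged.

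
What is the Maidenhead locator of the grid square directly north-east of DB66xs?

Longitude subsquare x = 23; +1 → 24, wraps to 0 = a, carry into square.
Longitude square 6; +1 → 7.
Latitude subsquare s = 18; +1 → 19 = t.

DB76at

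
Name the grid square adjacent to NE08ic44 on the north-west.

Longitude extended square 4; −1 → 3.
Latitude extended square 4; +1 → 5.

NE08ic35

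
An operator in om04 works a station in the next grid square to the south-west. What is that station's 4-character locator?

NM93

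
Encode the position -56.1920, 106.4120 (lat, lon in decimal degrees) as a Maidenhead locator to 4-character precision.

Offset from 180°W / 90°S: lon 286.41°, lat 33.81°.
Field (20°×10°, letters A–R): lon ⌊286.41/20⌋ = 14 → O; lat ⌊33.81/10⌋ = 3 → D.
Square (2°×1°, digits 0–9): lon ⌊6.41/2⌋ = 3; lat ⌊3.81/1⌋ = 3.

OD33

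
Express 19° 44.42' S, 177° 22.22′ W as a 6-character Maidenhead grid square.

AH10hg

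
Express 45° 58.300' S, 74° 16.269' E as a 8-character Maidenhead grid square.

ME74da26

Offset from 180°W / 90°S: lon 254.27115°, lat 44.02833°.
Field: 254.27115/20 → 12 → M, 44.02833/10 → 4 → E; chars ME.
Square: 14.27115/2 → 7, 4.02833/1 → 4; chars 74.
Subsquare: 0.27115/0.0833333 → 3 → d, 0.02833/0.0416667 → 0 → a; chars da.
Extended square: 0.02115/0.00833333 → 2, 0.02833/0.00416667 → 6; chars 26.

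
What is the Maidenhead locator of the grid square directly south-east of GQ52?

Longitude square 5; +1 → 6.
Latitude square 2; −1 → 1.

GQ61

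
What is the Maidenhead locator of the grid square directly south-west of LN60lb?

Longitude subsquare l = 11; −1 → 10 = k.
Latitude subsquare b = 1; −1 → 0 = a.

LN60ka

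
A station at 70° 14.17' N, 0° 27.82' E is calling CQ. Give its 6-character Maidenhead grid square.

JQ00ff

Add 180° to longitude and 90° to latitude: 180.4637, 160.2362.
Field: 180.4637/20 → 9 → J, 160.2362/10 → 16 → Q; chars JQ.
Square: 0.4637/2 → 0, 0.2362/1 → 0; chars 00.
Subsquare: 0.4637/0.0833333 → 5 → f, 0.2362/0.0416667 → 5 → f; chars ff.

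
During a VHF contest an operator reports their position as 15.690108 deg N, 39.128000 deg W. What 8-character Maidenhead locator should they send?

Add 180° to longitude and 90° to latitude: 140.87200, 105.69011.
Field: lon ⌊140.87200/20⌋ = 7 → H; lat ⌊105.69011/10⌋ = 10 → K.
Square: lon ⌊0.87200/2⌋ = 0; lat ⌊5.69011/1⌋ = 5.
Subsquare: lon ⌊0.87200/0.0833333⌋ = 10 → k; lat ⌊0.69011/0.0416667⌋ = 16 → q.
Extended square: lon ⌊0.03867/0.00833333⌋ = 4; lat ⌊0.02344/0.00416667⌋ = 5.

HK05kq45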